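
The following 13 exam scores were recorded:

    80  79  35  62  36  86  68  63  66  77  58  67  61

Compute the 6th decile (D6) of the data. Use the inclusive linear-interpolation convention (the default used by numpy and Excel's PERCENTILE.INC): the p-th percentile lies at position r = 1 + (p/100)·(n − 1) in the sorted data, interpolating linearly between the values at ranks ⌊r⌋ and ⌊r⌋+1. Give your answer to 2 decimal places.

67.20

Sorted: 35, 36, 58, 61, 62, 63, 66, 67, 68, 77, 79, 80, 86.
n = 13.
r = 1 + (60/100)·(13 − 1) = 1 + 7.2 = 8.2.
Rank 8 is 67 and rank 9 is 68.
Interpolate: 67 + 0.2·(68 − 67) = 67 + 0.2·1 = 67.2.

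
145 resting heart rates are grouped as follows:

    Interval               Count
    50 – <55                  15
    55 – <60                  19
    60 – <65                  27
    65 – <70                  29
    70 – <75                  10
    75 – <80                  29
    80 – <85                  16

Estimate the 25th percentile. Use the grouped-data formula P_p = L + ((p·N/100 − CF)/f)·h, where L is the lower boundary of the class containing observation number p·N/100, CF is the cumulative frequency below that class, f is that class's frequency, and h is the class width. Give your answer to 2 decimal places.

60.42

N = 145; target position k = 25/100 · 145 = 36.25.
Cumulative frequencies: 15, 34, 61, 90, 100, 129, 145.
Observation 36.25 falls in the class 60 – <65.
L = 60, CF = 34, f = 27, h = 5.
P25 = 60 + ((36.25 − 34)/27)·5 = 60 + 0.416667 = 60.4167.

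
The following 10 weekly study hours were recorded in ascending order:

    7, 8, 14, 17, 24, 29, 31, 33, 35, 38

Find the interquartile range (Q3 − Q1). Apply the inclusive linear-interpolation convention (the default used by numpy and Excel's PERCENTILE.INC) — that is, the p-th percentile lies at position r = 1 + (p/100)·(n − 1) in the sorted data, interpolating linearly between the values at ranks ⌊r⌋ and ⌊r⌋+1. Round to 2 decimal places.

17.75

n = 10.
P25: r = 3.25; ranks 3–4 are 14, 17; interpolating gives 14.75.
P75: r = 7.75; ranks 7–8 are 31, 33; interpolating gives 32.5.
Difference: 32.5 − 14.75 = 17.75.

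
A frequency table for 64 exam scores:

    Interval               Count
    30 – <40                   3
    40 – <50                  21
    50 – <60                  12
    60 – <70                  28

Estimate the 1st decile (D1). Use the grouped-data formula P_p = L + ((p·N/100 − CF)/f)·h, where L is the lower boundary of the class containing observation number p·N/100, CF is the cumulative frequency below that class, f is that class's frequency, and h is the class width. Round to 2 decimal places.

41.62

N = 64; target position k = 10/100 · 64 = 6.4.
Cumulative frequencies: 3, 24, 36, 64.
Observation 6.4 falls in the class 40 – <50.
L = 40, CF = 3, f = 21, h = 10.
P10 = 40 + ((6.4 − 3)/21)·10 = 40 + 1.61905 = 41.619.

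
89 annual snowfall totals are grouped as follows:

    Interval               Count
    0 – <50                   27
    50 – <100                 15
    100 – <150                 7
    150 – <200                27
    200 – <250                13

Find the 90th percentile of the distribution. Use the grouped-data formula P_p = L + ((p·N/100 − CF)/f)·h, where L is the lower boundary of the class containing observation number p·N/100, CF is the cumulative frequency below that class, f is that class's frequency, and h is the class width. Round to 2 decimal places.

215.77

N = 89; target position k = 90/100 · 89 = 80.1.
Cumulative frequencies: 27, 42, 49, 76, 89.
Observation 80.1 falls in the class 200 – <250.
L = 200, CF = 76, f = 13, h = 50.
P90 = 200 + ((80.1 − 76)/13)·50 = 200 + 15.7692 = 215.769.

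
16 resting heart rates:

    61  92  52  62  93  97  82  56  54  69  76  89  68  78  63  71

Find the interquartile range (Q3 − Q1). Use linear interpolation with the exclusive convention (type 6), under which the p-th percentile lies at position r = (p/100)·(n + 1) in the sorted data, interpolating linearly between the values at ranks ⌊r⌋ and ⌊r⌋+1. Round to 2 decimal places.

Sorted: 52, 54, 56, 61, 62, 63, 68, 69, 71, 76, 78, 82, 89, 92, 93, 97.
n = 16.
P25: r = 4.25; ranks 4–5 are 61, 62; interpolating gives 61.25.
P75: r = 12.75; ranks 12–13 are 82, 89; interpolating gives 87.25.
Difference: 87.25 − 61.25 = 26.

26.00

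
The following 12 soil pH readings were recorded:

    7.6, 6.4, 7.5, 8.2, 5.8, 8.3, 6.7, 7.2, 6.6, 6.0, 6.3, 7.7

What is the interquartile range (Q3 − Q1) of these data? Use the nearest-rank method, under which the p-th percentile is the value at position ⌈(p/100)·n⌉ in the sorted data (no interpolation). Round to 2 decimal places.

Sorted: 5.8, 6.0, 6.3, 6.4, 6.6, 6.7, 7.2, 7.5, 7.6, 7.7, 8.2, 8.3.
n = 12.
P25: rank ⌈25/100·12⌉ = 3 → 6.3.
P75: rank ⌈75/100·12⌉ = 9 → 7.6.
Difference: 7.6 − 6.3 = 1.3.

1.30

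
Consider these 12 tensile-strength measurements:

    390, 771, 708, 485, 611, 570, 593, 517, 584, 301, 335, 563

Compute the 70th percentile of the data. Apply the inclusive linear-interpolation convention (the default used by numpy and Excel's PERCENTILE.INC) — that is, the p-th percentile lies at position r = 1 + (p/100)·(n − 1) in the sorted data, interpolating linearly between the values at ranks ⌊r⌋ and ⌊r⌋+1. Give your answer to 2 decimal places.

590.30

Sorted: 301, 335, 390, 485, 517, 563, 570, 584, 593, 611, 708, 771.
n = 12.
r = 1 + (70/100)·(12 − 1) = 1 + 7.7 = 8.7.
Rank 8 is 584 and rank 9 is 593.
Interpolate: 584 + 0.7·(593 − 584) = 584 + 0.7·9 = 590.3.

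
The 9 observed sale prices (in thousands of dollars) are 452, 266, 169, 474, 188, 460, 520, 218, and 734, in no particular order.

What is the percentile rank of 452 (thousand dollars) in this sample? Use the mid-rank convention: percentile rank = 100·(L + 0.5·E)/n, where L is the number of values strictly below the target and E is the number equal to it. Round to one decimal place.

50.0

Sorted: 169, 188, 218, 266, 452, 460, 474, 520, 734.
Count below 452: L = 4; count equal: E = 1; n = 9.
Percentile rank = 100·(4 + 0.5·1)/9 = 100·4.5/9 = 50.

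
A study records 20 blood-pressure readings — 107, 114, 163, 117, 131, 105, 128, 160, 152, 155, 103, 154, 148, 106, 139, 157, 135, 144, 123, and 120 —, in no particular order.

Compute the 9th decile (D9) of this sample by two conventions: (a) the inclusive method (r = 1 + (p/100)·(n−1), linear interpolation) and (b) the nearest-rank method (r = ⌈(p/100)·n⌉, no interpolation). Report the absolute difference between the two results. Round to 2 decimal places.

Sorted: 103, 105, 106, 107, 114, 117, 120, 123, 128, 131, 135, 139, 144, 148, 152, 154, 155, 157, 160, 163.
n = 20.
(a) r = 18.1; between ranks 18 (157) and 19 (160): 157.3.
(b) the nearest-rank method: rank 18 → 157.
|157.3 − 157| = 0.3.

0.30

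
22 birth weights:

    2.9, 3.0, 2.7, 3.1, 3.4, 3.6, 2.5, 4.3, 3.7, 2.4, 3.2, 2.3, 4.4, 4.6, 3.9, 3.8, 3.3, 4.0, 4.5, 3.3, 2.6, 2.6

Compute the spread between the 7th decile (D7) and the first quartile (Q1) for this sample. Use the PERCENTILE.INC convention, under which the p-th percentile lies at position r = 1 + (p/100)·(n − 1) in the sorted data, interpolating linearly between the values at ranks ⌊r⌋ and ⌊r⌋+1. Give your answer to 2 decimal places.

Sorted: 2.3, 2.4, 2.5, 2.6, 2.6, 2.7, 2.9, 3.0, 3.1, 3.2, 3.3, 3.3, 3.4, 3.6, 3.7, 3.8, 3.9, 4.0, 4.3, 4.4, 4.5, 4.6.
n = 22.
P25: r = 6.25; ranks 6–7 are 2.7, 2.9; interpolating gives 2.75.
P70: r = 15.7; ranks 15–16 are 3.7, 3.8; interpolating gives 3.77.
Difference: 3.77 − 2.75 = 1.02.

1.02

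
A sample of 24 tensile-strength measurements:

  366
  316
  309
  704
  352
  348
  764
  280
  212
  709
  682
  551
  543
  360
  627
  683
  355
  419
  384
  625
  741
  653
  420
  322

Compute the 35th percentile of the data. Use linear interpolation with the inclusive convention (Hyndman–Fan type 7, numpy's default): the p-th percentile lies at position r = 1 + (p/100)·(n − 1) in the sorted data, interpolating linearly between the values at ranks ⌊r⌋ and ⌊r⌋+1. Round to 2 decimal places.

360.30

Sorted: 212, 280, 309, 316, 322, 348, 352, 355, 360, 366, 384, 419, 420, 543, 551, 625, 627, 653, 682, 683, 704, 709, 741, 764.
n = 24.
r = 1 + (35/100)·(24 − 1) = 1 + 8.05 = 9.05.
Rank 9 is 360 and rank 10 is 366.
Interpolate: 360 + 0.05·(366 − 360) = 360 + 0.05·6 = 360.3.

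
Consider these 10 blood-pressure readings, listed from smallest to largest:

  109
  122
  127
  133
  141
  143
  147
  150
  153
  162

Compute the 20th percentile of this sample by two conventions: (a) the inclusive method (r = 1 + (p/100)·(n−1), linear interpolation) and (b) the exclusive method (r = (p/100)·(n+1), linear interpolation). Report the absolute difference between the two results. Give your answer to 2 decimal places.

n = 10.
(a) r = 2.8; between ranks 2 (122) and 3 (127): 126.
(b) r = 2.2; between ranks 2 (122) and 3 (127): 123.
|126 − 123| = 3.

3.00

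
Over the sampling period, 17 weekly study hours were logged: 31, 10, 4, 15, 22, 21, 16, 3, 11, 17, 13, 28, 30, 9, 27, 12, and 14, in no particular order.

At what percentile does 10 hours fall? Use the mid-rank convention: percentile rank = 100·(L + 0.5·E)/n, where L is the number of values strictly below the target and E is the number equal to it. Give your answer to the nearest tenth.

Sorted: 3, 4, 9, 10, 11, 12, 13, 14, 15, 16, 17, 21, 22, 27, 28, 30, 31.
Count below 10: L = 3; count equal: E = 1; n = 17.
Percentile rank = 100·(3 + 0.5·1)/17 = 100·3.5/17 = 20.59.

20.6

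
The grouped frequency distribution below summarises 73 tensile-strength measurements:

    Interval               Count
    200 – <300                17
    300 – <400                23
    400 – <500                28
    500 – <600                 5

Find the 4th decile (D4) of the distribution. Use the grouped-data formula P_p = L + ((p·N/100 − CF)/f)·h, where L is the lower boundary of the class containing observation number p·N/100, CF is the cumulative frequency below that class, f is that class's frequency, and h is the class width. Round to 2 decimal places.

353.04

N = 73; target position k = 40/100 · 73 = 29.2.
Cumulative frequencies: 17, 40, 68, 73.
Observation 29.2 falls in the class 300 – <400.
L = 300, CF = 17, f = 23, h = 100.
P40 = 300 + ((29.2 − 17)/23)·100 = 300 + 53.0435 = 353.043.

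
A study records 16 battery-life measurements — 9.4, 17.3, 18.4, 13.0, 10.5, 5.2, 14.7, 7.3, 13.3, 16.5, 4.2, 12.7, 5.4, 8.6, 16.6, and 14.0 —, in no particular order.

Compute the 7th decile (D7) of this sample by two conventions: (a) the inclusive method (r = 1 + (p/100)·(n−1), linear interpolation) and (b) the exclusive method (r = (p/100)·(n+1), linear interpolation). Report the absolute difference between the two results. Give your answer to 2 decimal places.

0.28

Sorted: 4.2, 5.2, 5.4, 7.3, 8.6, 9.4, 10.5, 12.7, 13.0, 13.3, 14.0, 14.7, 16.5, 16.6, 17.3, 18.4.
n = 16.
(a) r = 11.5; between ranks 11 (14.0) and 12 (14.7): 14.35.
(b) r = 11.9; between ranks 11 (14.0) and 12 (14.7): 14.63.
|14.35 − 14.63| = 0.28.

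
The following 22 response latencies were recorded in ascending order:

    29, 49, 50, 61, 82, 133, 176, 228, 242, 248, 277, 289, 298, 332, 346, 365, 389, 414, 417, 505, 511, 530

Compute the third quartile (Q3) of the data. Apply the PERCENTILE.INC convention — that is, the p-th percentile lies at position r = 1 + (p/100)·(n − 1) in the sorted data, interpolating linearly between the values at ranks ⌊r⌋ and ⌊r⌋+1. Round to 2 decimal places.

n = 22.
r = 1 + (75/100)·(22 − 1) = 1 + 15.75 = 16.75.
Rank 16 is 365 and rank 17 is 389.
Interpolate: 365 + 0.75·(389 − 365) = 365 + 0.75·24 = 383.

383.00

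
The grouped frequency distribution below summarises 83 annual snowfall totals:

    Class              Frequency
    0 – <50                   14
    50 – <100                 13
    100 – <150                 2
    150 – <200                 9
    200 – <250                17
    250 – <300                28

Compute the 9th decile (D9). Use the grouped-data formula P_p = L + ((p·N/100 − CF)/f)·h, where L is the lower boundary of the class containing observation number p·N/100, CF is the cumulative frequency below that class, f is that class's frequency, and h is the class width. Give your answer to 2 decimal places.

285.18

N = 83; target position k = 90/100 · 83 = 74.7.
Cumulative frequencies: 14, 27, 29, 38, 55, 83.
Observation 74.7 falls in the class 250 – <300.
L = 250, CF = 55, f = 28, h = 50.
P90 = 250 + ((74.7 − 55)/28)·50 = 250 + 35.1786 = 285.179.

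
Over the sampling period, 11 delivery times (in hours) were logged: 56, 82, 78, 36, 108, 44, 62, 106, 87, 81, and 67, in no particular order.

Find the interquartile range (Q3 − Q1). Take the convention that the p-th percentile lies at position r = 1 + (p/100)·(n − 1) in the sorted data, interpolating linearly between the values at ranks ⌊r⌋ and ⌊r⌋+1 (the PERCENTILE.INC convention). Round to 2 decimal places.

Sorted: 36, 44, 56, 62, 67, 78, 81, 82, 87, 106, 108.
n = 11.
P25: r = 3.5; ranks 3–4 are 56, 62; interpolating gives 59.
P75: r = 8.5; ranks 8–9 are 82, 87; interpolating gives 84.5.
Difference: 84.5 − 59 = 25.5.

25.50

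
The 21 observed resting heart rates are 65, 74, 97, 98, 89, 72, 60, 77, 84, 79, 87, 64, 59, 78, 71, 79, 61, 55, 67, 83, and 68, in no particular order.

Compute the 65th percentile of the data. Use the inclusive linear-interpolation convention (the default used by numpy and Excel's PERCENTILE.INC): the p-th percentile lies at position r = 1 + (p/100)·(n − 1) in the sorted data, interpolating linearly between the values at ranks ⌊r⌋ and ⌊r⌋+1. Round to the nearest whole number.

Sorted: 55, 59, 60, 61, 64, 65, 67, 68, 71, 72, 74, 77, 78, 79, 79, 83, 84, 87, 89, 97, 98.
n = 21.
r = 1 + (65/100)·(21 − 1) = 1 + 13 = 14.
r is an integer, so P65 is the value at rank 14: 79.

79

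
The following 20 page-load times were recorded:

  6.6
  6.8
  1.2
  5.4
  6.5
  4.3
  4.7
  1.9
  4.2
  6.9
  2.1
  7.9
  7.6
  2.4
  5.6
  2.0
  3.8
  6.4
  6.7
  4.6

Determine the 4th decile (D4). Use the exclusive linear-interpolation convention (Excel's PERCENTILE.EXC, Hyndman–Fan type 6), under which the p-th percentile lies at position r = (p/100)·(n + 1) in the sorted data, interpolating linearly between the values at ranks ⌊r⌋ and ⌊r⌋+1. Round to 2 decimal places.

4.42

Sorted: 1.2, 1.9, 2.0, 2.1, 2.4, 3.8, 4.2, 4.3, 4.6, 4.7, 5.4, 5.6, 6.4, 6.5, 6.6, 6.7, 6.8, 6.9, 7.6, 7.9.
n = 20.
r = (40/100)·(20 + 1) = 8.4.
Rank 8 is 4.3 and rank 9 is 4.6.
Interpolate: 4.3 + 0.4·(4.6 − 4.3) = 4.3 + 0.4·0.3 = 4.42.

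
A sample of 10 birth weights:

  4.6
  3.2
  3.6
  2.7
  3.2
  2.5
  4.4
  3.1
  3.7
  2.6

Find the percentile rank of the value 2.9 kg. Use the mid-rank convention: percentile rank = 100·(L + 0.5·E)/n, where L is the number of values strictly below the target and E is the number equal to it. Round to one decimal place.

Sorted: 2.5, 2.6, 2.7, 3.1, 3.2, 3.2, 3.6, 3.7, 4.4, 4.6.
Count below 2.9: L = 3; count equal: E = 0; n = 10.
Percentile rank = 100·(3 + 0.5·0)/10 = 100·3/10 = 30.

30.0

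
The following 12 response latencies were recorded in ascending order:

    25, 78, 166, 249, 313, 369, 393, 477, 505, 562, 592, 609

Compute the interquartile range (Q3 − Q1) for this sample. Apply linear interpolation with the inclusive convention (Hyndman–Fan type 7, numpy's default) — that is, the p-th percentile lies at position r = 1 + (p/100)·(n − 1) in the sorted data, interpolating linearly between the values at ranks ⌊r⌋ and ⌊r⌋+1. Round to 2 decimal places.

291.00

n = 12.
P25: r = 3.75; ranks 3–4 are 166, 249; interpolating gives 228.25.
P75: r = 9.25; ranks 9–10 are 505, 562; interpolating gives 519.25.
Difference: 519.25 − 228.25 = 291.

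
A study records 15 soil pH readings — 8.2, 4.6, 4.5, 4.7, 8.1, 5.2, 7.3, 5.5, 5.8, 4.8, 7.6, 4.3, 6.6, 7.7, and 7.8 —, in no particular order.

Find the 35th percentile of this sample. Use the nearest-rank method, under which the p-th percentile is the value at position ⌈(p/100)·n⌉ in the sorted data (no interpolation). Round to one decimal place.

Sorted: 4.3, 4.5, 4.6, 4.7, 4.8, 5.2, 5.5, 5.8, 6.6, 7.3, 7.6, 7.7, 7.8, 8.1, 8.2.
n = 15.
Position = ⌈35/100 · 15⌉ = ⌈5.25⌉ = 6.
The value at rank 6 is 5.2.

5.2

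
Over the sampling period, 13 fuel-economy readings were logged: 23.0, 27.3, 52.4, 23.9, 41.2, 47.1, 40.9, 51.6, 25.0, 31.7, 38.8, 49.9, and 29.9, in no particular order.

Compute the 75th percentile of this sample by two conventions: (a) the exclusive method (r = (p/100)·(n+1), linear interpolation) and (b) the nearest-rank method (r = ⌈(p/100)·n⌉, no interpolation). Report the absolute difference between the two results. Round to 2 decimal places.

1.40

Sorted: 23.0, 23.9, 25.0, 27.3, 29.9, 31.7, 38.8, 40.9, 41.2, 47.1, 49.9, 51.6, 52.4.
n = 13.
(a) r = 10.5; between ranks 10 (47.1) and 11 (49.9): 48.5.
(b) the nearest-rank method: rank 10 → 47.1.
|48.5 − 47.1| = 1.4.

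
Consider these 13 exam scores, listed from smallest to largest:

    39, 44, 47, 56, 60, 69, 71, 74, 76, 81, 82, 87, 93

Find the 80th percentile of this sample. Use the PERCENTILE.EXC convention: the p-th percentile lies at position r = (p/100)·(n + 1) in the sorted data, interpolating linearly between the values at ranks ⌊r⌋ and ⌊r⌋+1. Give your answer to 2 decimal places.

n = 13.
r = (80/100)·(13 + 1) = 11.2.
Rank 11 is 82 and rank 12 is 87.
Interpolate: 82 + 0.2·(87 − 82) = 82 + 0.2·5 = 83.

83.00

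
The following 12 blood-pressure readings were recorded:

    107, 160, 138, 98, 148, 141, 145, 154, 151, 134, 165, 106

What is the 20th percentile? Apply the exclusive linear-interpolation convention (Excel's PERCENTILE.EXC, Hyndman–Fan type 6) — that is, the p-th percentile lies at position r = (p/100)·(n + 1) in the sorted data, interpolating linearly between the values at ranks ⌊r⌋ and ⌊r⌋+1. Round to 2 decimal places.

Sorted: 98, 106, 107, 134, 138, 141, 145, 148, 151, 154, 160, 165.
n = 12.
r = (20/100)·(12 + 1) = 2.6.
Rank 2 is 106 and rank 3 is 107.
Interpolate: 106 + 0.6·(107 − 106) = 106 + 0.6·1 = 106.6.

106.60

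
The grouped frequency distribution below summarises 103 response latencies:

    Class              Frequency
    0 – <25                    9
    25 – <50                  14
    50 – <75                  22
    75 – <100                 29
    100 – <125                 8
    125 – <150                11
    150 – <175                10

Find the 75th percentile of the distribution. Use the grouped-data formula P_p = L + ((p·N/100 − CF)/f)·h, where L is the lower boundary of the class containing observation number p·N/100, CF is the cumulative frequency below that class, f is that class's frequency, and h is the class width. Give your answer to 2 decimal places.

N = 103; target position k = 75/100 · 103 = 77.25.
Cumulative frequencies: 9, 23, 45, 74, 82, 93, 103.
Observation 77.25 falls in the class 100 – <125.
L = 100, CF = 74, f = 8, h = 25.
P75 = 100 + ((77.25 − 74)/8)·25 = 100 + 10.1562 = 110.156.

110.16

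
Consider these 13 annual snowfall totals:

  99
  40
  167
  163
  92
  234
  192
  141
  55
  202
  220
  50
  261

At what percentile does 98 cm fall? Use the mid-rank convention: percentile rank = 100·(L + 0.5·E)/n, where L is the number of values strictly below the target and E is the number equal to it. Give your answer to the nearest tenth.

30.8

Sorted: 40, 50, 55, 92, 99, 141, 163, 167, 192, 202, 220, 234, 261.
Count below 98: L = 4; count equal: E = 0; n = 13.
Percentile rank = 100·(4 + 0.5·0)/13 = 100·4/13 = 30.77.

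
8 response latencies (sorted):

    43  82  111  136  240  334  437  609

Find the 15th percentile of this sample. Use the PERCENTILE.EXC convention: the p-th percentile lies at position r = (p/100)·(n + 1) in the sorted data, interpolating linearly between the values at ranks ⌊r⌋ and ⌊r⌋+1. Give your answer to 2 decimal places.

n = 8.
r = (15/100)·(8 + 1) = 1.35.
Rank 1 is 43 and rank 2 is 82.
Interpolate: 43 + 0.35·(82 − 43) = 43 + 0.35·39 = 56.65.

56.65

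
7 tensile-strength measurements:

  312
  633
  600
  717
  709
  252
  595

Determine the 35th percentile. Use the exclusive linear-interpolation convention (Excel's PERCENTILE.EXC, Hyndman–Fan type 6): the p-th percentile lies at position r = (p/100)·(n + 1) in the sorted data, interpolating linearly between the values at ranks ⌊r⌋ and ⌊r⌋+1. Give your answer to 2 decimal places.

538.40

Sorted: 252, 312, 595, 600, 633, 709, 717.
n = 7.
r = (35/100)·(7 + 1) = 2.8.
Rank 2 is 312 and rank 3 is 595.
Interpolate: 312 + 0.8·(595 − 312) = 312 + 0.8·283 = 538.4.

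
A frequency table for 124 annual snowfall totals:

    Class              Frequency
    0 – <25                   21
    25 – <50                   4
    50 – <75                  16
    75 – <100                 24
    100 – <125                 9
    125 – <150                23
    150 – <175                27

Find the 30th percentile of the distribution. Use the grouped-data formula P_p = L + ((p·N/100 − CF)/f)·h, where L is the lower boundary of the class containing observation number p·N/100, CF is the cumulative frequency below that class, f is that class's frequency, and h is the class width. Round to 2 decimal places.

N = 124; target position k = 30/100 · 124 = 37.2.
Cumulative frequencies: 21, 25, 41, 65, 74, 97, 124.
Observation 37.2 falls in the class 50 – <75.
L = 50, CF = 25, f = 16, h = 25.
P30 = 50 + ((37.2 − 25)/16)·25 = 50 + 19.0625 = 69.0625.

69.06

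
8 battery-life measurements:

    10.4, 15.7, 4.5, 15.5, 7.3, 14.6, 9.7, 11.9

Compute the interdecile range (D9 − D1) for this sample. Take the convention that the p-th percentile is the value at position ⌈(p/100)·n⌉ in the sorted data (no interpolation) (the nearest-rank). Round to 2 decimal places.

11.20

Sorted: 4.5, 7.3, 9.7, 10.4, 11.9, 14.6, 15.5, 15.7.
n = 8.
P10: rank ⌈10/100·8⌉ = 1 → 4.5.
P90: rank ⌈90/100·8⌉ = 8 → 15.7.
Difference: 15.7 − 4.5 = 11.2.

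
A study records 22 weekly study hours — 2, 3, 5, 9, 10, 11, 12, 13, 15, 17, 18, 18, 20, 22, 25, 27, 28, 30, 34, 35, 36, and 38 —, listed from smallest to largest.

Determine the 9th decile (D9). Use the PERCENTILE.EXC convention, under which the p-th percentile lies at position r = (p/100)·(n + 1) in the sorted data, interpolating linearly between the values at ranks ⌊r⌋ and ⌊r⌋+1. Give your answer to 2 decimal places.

n = 22.
r = (90/100)·(22 + 1) = 20.7.
Rank 20 is 35 and rank 21 is 36.
Interpolate: 35 + 0.7·(36 − 35) = 35 + 0.7·1 = 35.7.

35.70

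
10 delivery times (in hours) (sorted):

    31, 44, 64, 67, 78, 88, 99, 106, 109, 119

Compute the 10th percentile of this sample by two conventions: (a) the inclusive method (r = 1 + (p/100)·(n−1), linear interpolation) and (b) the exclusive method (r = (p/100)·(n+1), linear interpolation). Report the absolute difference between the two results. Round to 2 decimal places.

n = 10.
(a) r = 1.9; between ranks 1 (31) and 2 (44): 42.7.
(b) r = 1.1; between ranks 1 (31) and 2 (44): 32.3.
|42.7 − 32.3| = 10.4.

10.40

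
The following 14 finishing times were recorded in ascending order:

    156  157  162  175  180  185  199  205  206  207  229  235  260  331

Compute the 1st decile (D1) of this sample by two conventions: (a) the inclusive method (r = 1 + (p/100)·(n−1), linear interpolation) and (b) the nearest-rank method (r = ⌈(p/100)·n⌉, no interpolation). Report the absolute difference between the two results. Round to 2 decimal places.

n = 14.
(a) r = 2.3; between ranks 2 (157) and 3 (162): 158.5.
(b) the nearest-rank method: rank 2 → 157.
|158.5 − 157| = 1.5.

1.50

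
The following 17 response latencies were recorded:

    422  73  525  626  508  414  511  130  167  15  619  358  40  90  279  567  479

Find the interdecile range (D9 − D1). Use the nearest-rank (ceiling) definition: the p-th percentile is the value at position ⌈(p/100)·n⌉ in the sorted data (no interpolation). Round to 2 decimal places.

579.00

Sorted: 15, 40, 73, 90, 130, 167, 279, 358, 414, 422, 479, 508, 511, 525, 567, 619, 626.
n = 17.
P10: rank ⌈10/100·17⌉ = 2 → 40.
P90: rank ⌈90/100·17⌉ = 16 → 619.
Difference: 619 − 40 = 579.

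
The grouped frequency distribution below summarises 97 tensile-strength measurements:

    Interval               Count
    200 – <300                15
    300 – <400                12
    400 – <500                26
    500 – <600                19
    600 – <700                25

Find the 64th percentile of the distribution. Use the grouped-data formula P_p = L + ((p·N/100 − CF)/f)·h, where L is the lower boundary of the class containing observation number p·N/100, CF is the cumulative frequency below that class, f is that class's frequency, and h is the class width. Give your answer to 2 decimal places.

547.79

N = 97; target position k = 64/100 · 97 = 62.08.
Cumulative frequencies: 15, 27, 53, 72, 97.
Observation 62.08 falls in the class 500 – <600.
L = 500, CF = 53, f = 19, h = 100.
P64 = 500 + ((62.08 − 53)/19)·100 = 500 + 47.7895 = 547.789.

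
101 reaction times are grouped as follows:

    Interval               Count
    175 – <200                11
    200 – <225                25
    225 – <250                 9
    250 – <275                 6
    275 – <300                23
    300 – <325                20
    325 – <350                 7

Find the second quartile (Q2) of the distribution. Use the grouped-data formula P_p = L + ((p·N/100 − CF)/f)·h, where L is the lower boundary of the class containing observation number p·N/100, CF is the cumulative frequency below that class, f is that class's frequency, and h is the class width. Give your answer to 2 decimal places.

N = 101; target position k = 50/100 · 101 = 50.5.
Cumulative frequencies: 11, 36, 45, 51, 74, 94, 101.
Observation 50.5 falls in the class 250 – <275.
L = 250, CF = 45, f = 6, h = 25.
P50 = 250 + ((50.5 − 45)/6)·25 = 250 + 22.9167 = 272.917.

272.92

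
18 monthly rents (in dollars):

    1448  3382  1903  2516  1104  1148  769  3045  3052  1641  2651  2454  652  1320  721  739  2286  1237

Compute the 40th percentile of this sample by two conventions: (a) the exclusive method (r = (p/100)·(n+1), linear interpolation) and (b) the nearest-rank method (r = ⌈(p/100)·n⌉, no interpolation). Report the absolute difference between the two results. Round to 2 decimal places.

33.20

Sorted: 652, 721, 739, 769, 1104, 1148, 1237, 1320, 1448, 1641, 1903, 2286, 2454, 2516, 2651, 3045, 3052, 3382.
n = 18.
(a) r = 7.6; between ranks 7 (1237) and 8 (1320): 1286.8.
(b) the nearest-rank method: rank 8 → 1320.
|1286.8 − 1320| = 33.2.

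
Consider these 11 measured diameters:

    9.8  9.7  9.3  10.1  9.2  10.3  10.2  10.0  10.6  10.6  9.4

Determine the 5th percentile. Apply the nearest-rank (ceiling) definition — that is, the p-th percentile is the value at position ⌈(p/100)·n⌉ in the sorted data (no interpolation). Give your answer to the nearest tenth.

9.2

Sorted: 9.2, 9.3, 9.4, 9.7, 9.8, 10.0, 10.1, 10.2, 10.3, 10.6, 10.6.
n = 11.
Position = ⌈5/100 · 11⌉ = ⌈0.55⌉ = 1.
The value at rank 1 is 9.2.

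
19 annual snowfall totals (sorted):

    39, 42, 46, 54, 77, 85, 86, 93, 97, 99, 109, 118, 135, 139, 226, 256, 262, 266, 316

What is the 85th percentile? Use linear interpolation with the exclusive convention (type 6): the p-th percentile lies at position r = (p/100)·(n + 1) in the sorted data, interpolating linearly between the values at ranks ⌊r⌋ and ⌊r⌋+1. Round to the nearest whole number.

n = 19.
r = (85/100)·(19 + 1) = 17.
r is an integer, so P85 is the value at rank 17: 262.

262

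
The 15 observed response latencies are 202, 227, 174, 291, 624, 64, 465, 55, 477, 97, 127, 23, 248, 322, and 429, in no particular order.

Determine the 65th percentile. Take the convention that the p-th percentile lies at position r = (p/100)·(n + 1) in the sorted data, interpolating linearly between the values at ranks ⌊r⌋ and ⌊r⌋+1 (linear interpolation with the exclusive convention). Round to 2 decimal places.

303.40

Sorted: 23, 55, 64, 97, 127, 174, 202, 227, 248, 291, 322, 429, 465, 477, 624.
n = 15.
r = (65/100)·(15 + 1) = 10.4.
Rank 10 is 291 and rank 11 is 322.
Interpolate: 291 + 0.4·(322 − 291) = 291 + 0.4·31 = 303.4.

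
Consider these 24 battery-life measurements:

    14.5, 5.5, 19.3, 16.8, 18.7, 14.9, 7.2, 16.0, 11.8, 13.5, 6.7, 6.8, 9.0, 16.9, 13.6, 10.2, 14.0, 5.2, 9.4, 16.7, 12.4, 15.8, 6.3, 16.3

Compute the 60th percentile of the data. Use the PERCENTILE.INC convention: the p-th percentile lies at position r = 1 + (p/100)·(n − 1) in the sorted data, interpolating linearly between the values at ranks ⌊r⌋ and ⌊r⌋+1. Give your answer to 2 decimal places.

14.40

Sorted: 5.2, 5.5, 6.3, 6.7, 6.8, 7.2, 9.0, 9.4, 10.2, 11.8, 12.4, 13.5, 13.6, 14.0, 14.5, 14.9, 15.8, 16.0, 16.3, 16.7, 16.8, 16.9, 18.7, 19.3.
n = 24.
r = 1 + (60/100)·(24 − 1) = 1 + 13.8 = 14.8.
Rank 14 is 14.0 and rank 15 is 14.5.
Interpolate: 14.0 + 0.8·(14.5 − 14.0) = 14.0 + 0.8·0.5 = 14.4.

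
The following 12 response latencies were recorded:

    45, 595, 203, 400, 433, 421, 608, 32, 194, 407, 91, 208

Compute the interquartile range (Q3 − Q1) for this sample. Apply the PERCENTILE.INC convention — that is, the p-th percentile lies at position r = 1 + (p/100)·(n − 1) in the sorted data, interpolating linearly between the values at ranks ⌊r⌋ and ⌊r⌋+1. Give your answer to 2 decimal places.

255.75

Sorted: 32, 45, 91, 194, 203, 208, 400, 407, 421, 433, 595, 608.
n = 12.
P25: r = 3.75; ranks 3–4 are 91, 194; interpolating gives 168.25.
P75: r = 9.25; ranks 9–10 are 421, 433; interpolating gives 424.
Difference: 424 − 168.25 = 255.75.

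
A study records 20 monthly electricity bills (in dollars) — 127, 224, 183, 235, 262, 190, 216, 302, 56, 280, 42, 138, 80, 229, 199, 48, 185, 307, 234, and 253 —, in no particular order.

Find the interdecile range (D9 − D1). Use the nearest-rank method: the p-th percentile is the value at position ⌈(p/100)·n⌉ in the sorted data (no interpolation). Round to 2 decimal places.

232.00

Sorted: 42, 48, 56, 80, 127, 138, 183, 185, 190, 199, 216, 224, 229, 234, 235, 253, 262, 280, 302, 307.
n = 20.
P10: rank ⌈10/100·20⌉ = 2 → 48.
P90: rank ⌈90/100·20⌉ = 18 → 280.
Difference: 280 − 48 = 232.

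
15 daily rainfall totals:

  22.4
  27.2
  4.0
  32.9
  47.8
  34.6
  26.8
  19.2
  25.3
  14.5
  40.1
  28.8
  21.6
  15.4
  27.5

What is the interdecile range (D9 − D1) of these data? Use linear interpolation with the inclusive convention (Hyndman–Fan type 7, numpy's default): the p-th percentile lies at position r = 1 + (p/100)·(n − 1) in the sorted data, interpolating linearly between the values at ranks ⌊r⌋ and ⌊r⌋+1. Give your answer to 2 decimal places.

23.04

Sorted: 4.0, 14.5, 15.4, 19.2, 21.6, 22.4, 25.3, 26.8, 27.2, 27.5, 28.8, 32.9, 34.6, 40.1, 47.8.
n = 15.
P10: r = 2.4; ranks 2–3 are 14.5, 15.4; interpolating gives 14.86.
P90: r = 13.6; ranks 13–14 are 34.6, 40.1; interpolating gives 37.9.
Difference: 37.9 − 14.86 = 23.04.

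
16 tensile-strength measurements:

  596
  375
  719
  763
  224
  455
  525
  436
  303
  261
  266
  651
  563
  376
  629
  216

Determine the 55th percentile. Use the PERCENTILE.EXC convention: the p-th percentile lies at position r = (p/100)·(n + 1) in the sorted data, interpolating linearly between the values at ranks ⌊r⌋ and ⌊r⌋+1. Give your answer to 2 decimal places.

479.50

Sorted: 216, 224, 261, 266, 303, 375, 376, 436, 455, 525, 563, 596, 629, 651, 719, 763.
n = 16.
r = (55/100)·(16 + 1) = 9.35.
Rank 9 is 455 and rank 10 is 525.
Interpolate: 455 + 0.35·(525 − 455) = 455 + 0.35·70 = 479.5.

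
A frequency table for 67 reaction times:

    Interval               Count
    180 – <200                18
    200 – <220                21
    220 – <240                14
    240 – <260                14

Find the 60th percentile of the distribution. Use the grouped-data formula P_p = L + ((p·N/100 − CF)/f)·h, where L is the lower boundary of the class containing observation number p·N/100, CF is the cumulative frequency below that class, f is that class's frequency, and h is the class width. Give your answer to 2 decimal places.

221.71

N = 67; target position k = 60/100 · 67 = 40.2.
Cumulative frequencies: 18, 39, 53, 67.
Observation 40.2 falls in the class 220 – <240.
L = 220, CF = 39, f = 14, h = 20.
P60 = 220 + ((40.2 − 39)/14)·20 = 220 + 1.71429 = 221.714.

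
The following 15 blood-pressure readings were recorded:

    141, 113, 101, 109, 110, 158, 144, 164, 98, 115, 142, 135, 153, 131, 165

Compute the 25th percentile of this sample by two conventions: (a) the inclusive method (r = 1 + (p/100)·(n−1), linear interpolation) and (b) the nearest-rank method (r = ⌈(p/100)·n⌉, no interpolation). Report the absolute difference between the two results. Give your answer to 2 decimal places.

Sorted: 98, 101, 109, 110, 113, 115, 131, 135, 141, 142, 144, 153, 158, 164, 165.
n = 15.
(a) r = 4.5; between ranks 4 (110) and 5 (113): 111.5.
(b) the nearest-rank method: rank 4 → 110.
|111.5 − 110| = 1.5.

1.50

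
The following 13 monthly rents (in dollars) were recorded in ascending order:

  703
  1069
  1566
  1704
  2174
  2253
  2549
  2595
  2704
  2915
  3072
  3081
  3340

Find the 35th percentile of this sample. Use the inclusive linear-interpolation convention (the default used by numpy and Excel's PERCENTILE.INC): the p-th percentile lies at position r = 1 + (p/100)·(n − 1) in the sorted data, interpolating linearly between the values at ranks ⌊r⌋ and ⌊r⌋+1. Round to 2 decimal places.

2189.80

n = 13.
r = 1 + (35/100)·(13 − 1) = 1 + 4.2 = 5.2.
Rank 5 is 2174 and rank 6 is 2253.
Interpolate: 2174 + 0.2·(2253 − 2174) = 2174 + 0.2·79 = 2189.8.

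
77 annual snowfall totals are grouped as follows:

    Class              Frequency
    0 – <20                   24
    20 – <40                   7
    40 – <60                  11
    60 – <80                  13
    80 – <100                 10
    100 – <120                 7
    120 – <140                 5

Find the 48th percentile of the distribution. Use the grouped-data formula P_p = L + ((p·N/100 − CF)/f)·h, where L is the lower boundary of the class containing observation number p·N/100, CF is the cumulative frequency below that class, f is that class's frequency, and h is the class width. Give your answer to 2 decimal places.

50.84

N = 77; target position k = 48/100 · 77 = 36.96.
Cumulative frequencies: 24, 31, 42, 55, 65, 72, 77.
Observation 36.96 falls in the class 40 – <60.
L = 40, CF = 31, f = 11, h = 20.
P48 = 40 + ((36.96 − 31)/11)·20 = 40 + 10.8364 = 50.8364.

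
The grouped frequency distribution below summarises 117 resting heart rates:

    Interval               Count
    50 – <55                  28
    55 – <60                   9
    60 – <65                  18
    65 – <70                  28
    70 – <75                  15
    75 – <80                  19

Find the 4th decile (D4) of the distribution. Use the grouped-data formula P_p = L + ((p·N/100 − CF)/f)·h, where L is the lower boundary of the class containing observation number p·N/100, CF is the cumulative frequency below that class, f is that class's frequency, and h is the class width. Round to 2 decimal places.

62.72

N = 117; target position k = 40/100 · 117 = 46.8.
Cumulative frequencies: 28, 37, 55, 83, 98, 117.
Observation 46.8 falls in the class 60 – <65.
L = 60, CF = 37, f = 18, h = 5.
P40 = 60 + ((46.8 − 37)/18)·5 = 60 + 2.72222 = 62.7222.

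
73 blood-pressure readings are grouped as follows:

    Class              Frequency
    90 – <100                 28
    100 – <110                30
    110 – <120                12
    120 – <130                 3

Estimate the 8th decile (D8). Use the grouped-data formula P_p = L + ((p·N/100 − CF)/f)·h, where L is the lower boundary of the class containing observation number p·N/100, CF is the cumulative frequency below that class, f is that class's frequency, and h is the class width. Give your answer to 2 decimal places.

N = 73; target position k = 80/100 · 73 = 58.4.
Cumulative frequencies: 28, 58, 70, 73.
Observation 58.4 falls in the class 110 – <120.
L = 110, CF = 58, f = 12, h = 10.
P80 = 110 + ((58.4 − 58)/12)·10 = 110 + 0.333333 = 110.333.

110.33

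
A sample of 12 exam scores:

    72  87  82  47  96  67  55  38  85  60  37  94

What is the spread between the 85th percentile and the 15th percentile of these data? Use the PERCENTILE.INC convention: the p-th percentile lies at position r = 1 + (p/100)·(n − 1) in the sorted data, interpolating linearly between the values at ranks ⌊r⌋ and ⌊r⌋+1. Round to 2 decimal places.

45.60

Sorted: 37, 38, 47, 55, 60, 67, 72, 82, 85, 87, 94, 96.
n = 12.
P15: r = 2.65; ranks 2–3 are 38, 47; interpolating gives 43.85.
P85: r = 10.35; ranks 10–11 are 87, 94; interpolating gives 89.45.
Difference: 89.45 − 43.85 = 45.6.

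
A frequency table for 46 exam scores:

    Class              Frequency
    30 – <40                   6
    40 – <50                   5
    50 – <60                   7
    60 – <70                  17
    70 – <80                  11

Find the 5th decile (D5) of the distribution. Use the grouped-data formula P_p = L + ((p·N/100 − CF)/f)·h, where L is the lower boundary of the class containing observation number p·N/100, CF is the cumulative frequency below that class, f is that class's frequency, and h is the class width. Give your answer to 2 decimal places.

N = 46; target position k = 50/100 · 46 = 23.
Cumulative frequencies: 6, 11, 18, 35, 46.
Observation 23 falls in the class 60 – <70.
L = 60, CF = 18, f = 17, h = 10.
P50 = 60 + ((23 − 18)/17)·10 = 60 + 2.94118 = 62.9412.

62.94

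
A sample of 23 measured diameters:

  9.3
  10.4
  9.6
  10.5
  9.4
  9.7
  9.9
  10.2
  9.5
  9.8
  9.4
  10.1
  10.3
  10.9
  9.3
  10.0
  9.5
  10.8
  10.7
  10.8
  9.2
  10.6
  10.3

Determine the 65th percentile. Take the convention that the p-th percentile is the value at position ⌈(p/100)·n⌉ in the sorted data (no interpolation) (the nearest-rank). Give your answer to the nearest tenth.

10.3

Sorted: 9.2, 9.3, 9.3, 9.4, 9.4, 9.5, 9.5, 9.6, 9.7, 9.8, 9.9, 10.0, 10.1, 10.2, 10.3, 10.3, 10.4, 10.5, 10.6, 10.7, 10.8, 10.8, 10.9.
n = 23.
Position = ⌈65/100 · 23⌉ = ⌈14.95⌉ = 15.
The value at rank 15 is 10.3.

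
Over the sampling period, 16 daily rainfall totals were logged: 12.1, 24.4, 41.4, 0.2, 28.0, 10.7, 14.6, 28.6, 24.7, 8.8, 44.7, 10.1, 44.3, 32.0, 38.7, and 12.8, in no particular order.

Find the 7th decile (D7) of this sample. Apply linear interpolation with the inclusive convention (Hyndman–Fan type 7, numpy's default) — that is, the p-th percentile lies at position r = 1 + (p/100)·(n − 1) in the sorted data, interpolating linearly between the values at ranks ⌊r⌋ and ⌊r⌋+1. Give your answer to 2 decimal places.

Sorted: 0.2, 8.8, 10.1, 10.7, 12.1, 12.8, 14.6, 24.4, 24.7, 28.0, 28.6, 32.0, 38.7, 41.4, 44.3, 44.7.
n = 16.
r = 1 + (70/100)·(16 − 1) = 1 + 10.5 = 11.5.
Rank 11 is 28.6 and rank 12 is 32.0.
Interpolate: 28.6 + 0.5·(32.0 − 28.6) = 28.6 + 0.5·3.4 = 30.3.

30.30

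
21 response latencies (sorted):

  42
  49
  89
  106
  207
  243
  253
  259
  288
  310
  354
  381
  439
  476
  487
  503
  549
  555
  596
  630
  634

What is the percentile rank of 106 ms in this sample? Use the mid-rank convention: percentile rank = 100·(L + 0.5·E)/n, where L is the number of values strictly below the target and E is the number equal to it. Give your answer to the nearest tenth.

16.7

Count below 106: L = 3; count equal: E = 1; n = 21.
Percentile rank = 100·(3 + 0.5·1)/21 = 100·3.5/21 = 16.67.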